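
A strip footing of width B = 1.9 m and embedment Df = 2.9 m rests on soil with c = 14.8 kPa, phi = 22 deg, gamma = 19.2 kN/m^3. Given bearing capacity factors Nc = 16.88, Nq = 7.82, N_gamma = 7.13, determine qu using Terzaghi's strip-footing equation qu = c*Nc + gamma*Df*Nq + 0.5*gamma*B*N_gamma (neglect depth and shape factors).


Compute qu = c*Nc + gamma*Df*Nq + 0.5*gamma*B*N_gamma
Term 1: 14.8 * 16.88 = 249.824
Term 2: 19.2 * 2.9 * 7.82 = 435.4176
Term 3: 0.5 * 19.2 * 1.9 * 7.13 = 130.0512
qu = 249.824 + 435.4176 + 130.0512
qu = 815.29 kPa


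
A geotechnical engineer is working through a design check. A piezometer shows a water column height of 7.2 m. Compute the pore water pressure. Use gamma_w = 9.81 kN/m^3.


Result: 70.63 kPa

Derivation:
Using u = gamma_w * h_w
u = 9.81 * 7.2
u = 70.63 kPa


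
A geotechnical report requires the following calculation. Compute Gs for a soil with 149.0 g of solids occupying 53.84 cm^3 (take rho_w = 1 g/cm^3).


Using Gs = m_s / (V_s * rho_w)
Since rho_w = 1 g/cm^3:
Gs = 149.0 / 53.84
Gs = 2.767


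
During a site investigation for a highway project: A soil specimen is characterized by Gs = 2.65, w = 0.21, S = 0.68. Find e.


Using the relation e = Gs * w / S
e = 2.65 * 0.21 / 0.68
e = 0.8184


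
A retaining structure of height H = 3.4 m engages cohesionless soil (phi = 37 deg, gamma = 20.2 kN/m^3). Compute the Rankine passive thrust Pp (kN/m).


Compute passive earth pressure coefficient:
Kp = tan^2(45 + phi/2) = tan^2(63.5) = 4.022791
Compute passive force:
Pp = 0.5 * Kp * gamma * H^2
Pp = 0.5 * 4.022791 * 20.2 * 3.4^2
Pp = 469.69 kN/m


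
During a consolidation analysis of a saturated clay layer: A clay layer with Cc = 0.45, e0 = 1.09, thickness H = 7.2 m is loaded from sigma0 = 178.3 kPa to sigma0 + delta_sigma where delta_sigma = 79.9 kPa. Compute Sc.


Using Sc = Cc * H / (1 + e0) * log10((sigma0 + delta_sigma) / sigma0)
Stress ratio = (178.3 + 79.9) / 178.3 = 1.44812
log10(1.44812) = 0.160805
Cc * H / (1 + e0) = 0.45 * 7.2 / (1 + 1.09) = 1.55024
Sc = 1.55024 * 0.160805
Sc = 0.2493 m


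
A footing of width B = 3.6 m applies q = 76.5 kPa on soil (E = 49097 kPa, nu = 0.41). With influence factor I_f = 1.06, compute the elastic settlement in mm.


Using Se = q * B * (1 - nu^2) * I_f / E
1 - nu^2 = 1 - 0.41^2 = 0.8319
Se = 76.5 * 3.6 * 0.8319 * 1.06 / 49097
Se = 0.004946 m
Convert to mm: Se = 0.004946 * 1000 = 4.946 mm


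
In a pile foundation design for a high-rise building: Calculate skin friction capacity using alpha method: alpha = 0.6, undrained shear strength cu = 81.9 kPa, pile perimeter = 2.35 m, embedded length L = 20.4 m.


Using Qs = alpha * cu * perimeter * L
Qs = 0.6 * 81.9 * 2.35 * 20.4
Qs = 2355.77 kN


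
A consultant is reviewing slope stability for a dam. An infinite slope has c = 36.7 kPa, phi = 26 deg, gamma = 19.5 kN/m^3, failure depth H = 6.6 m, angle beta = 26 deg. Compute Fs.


Using Fs = c / (gamma*H*sin(beta)*cos(beta)) + tan(phi)/tan(beta)
Cohesion contribution = 36.7 / (19.5*6.6*sin(26)*cos(26))
Cohesion contribution = 0.723745
Friction contribution = tan(26)/tan(26) = 1
Fs = 0.723745 + 1
Fs = 1.724


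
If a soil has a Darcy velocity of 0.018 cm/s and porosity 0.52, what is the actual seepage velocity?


Using v_s = v_d / n
v_s = 0.018 / 0.52
v_s = 0.03462 cm/s


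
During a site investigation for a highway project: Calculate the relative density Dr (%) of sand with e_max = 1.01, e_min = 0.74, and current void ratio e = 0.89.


Result: 44.44 %

Derivation:
Using Dr = (e_max - e) / (e_max - e_min) * 100
e_max - e = 1.01 - 0.89 = 0.12
e_max - e_min = 1.01 - 0.74 = 0.27
Dr = 0.12 / 0.27 * 100
Dr = 44.44 %


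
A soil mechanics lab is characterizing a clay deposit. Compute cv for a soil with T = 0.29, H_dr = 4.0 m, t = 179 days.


Result: 0.02592 m^2/day

Derivation:
Using cv = T * H_dr^2 / t
H_dr^2 = 4.0^2 = 16.0
cv = 0.29 * 16.0 / 179
cv = 0.02592 m^2/day


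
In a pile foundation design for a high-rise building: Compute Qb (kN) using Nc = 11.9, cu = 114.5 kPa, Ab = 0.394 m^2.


Using Qb = Nc * cu * Ab
Qb = 11.9 * 114.5 * 0.394
Qb = 536.84 kN


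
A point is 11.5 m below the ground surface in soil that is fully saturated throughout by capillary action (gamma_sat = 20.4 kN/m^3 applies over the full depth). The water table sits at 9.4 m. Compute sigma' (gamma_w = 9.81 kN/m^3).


Result: 214.0 kPa

Derivation:
Total stress = gamma_sat * depth
sigma = 20.4 * 11.5 = 234.6 kPa
Pore water pressure u = gamma_w * (depth - d_wt)
u = 9.81 * (11.5 - 9.4) = 20.601 kPa
Effective stress = sigma - u
sigma' = 234.6 - 20.601 = 214.0 kPa


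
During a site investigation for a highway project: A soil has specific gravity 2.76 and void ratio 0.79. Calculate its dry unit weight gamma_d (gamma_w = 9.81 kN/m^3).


Using gamma_d = Gs * gamma_w / (1 + e)
gamma_d = 2.76 * 9.81 / (1 + 0.79)
gamma_d = 2.76 * 9.81 / 1.79
gamma_d = 15.126 kN/m^3


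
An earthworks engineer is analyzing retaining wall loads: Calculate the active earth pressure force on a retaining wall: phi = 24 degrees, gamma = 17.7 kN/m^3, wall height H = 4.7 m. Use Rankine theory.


Compute active earth pressure coefficient:
Ka = tan^2(45 - phi/2) = tan^2(33.0) = 0.42173
Compute active force:
Pa = 0.5 * Ka * gamma * H^2
Pa = 0.5 * 0.42173 * 17.7 * 4.7^2
Pa = 82.45 kN/m


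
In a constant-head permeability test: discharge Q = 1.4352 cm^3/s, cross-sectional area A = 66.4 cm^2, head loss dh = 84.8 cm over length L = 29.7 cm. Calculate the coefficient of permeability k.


Result: 0.00757 cm/s

Derivation:
Compute hydraulic gradient:
i = dh / L = 84.8 / 29.7 = 2.85522
Then apply Darcy's law:
k = Q / (A * i)
k = 1.4352 / (66.4 * 2.85522)
k = 1.4352 / 189.587
k = 0.00757 cm/s


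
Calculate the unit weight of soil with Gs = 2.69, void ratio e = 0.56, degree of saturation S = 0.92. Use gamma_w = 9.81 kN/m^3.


Result: 20.156 kN/m^3

Derivation:
Using gamma = gamma_w * (Gs + S*e) / (1 + e)
Numerator: Gs + S*e = 2.69 + 0.92*0.56 = 3.2052
Denominator: 1 + e = 1 + 0.56 = 1.56
gamma = 9.81 * 3.2052 / 1.56
gamma = 20.156 kN/m^3


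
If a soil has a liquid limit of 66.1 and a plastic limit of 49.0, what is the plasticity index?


Using PI = LL - PL
PI = 66.1 - 49.0
PI = 17.1


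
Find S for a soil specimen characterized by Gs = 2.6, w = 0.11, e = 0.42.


Result: 0.681

Derivation:
Using S = Gs * w / e
S = 2.6 * 0.11 / 0.42
S = 0.681


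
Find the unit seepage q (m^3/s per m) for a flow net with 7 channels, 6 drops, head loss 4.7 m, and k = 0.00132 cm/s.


Convert k to m/s for unit consistency with H:
k = 0.00132 cm/s = 0.00132 / 100 m/s = 1.32e-05 m/s
Using q = k * H * Nf / Nd
Nf / Nd = 7 / 6 = 1.1667
q = 1.32e-05 * 4.7 * 1.1667
q = 7.238e-05 m^3/s per m


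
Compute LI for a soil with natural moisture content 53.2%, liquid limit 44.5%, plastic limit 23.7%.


First compute the plasticity index:
PI = LL - PL = 44.5 - 23.7 = 20.8
Then compute the liquidity index:
LI = (w - PL) / PI
LI = (53.2 - 23.7) / 20.8
LI = 1.418


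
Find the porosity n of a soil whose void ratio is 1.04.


Using the relation n = e / (1 + e)
n = 1.04 / (1 + 1.04)
n = 1.04 / 2.04
n = 0.5098


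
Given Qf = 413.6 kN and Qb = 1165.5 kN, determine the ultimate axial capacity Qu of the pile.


Using Qu = Qf + Qb
Qu = 413.6 + 1165.5
Qu = 1579.1 kN


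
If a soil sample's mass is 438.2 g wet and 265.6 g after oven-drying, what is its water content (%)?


Using w = (m_wet - m_dry) / m_dry * 100
m_wet - m_dry = 438.2 - 265.6 = 172.6 g
w = 172.6 / 265.6 * 100
w = 64.98 %


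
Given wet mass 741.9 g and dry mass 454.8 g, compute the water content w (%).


Using w = (m_wet - m_dry) / m_dry * 100
m_wet - m_dry = 741.9 - 454.8 = 287.1 g
w = 287.1 / 454.8 * 100
w = 63.13 %


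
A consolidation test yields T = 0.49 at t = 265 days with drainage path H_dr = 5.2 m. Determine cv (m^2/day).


Using cv = T * H_dr^2 / t
H_dr^2 = 5.2^2 = 27.04
cv = 0.49 * 27.04 / 265
cv = 0.05 m^2/day


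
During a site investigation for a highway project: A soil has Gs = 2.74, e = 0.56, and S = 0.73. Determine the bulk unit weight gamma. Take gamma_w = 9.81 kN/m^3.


Using gamma = gamma_w * (Gs + S*e) / (1 + e)
Numerator: Gs + S*e = 2.74 + 0.73*0.56 = 3.1488
Denominator: 1 + e = 1 + 0.56 = 1.56
gamma = 9.81 * 3.1488 / 1.56
gamma = 19.801 kN/m^3


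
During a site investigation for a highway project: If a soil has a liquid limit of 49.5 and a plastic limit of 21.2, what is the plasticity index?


Result: 28.3

Derivation:
Using PI = LL - PL
PI = 49.5 - 21.2
PI = 28.3


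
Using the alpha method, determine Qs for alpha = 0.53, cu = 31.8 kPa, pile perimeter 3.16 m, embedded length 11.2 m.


Result: 596.5 kN

Derivation:
Using Qs = alpha * cu * perimeter * L
Qs = 0.53 * 31.8 * 3.16 * 11.2
Qs = 596.5 kN


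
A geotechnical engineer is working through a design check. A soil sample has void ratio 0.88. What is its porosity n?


Result: 0.4681

Derivation:
Using the relation n = e / (1 + e)
n = 0.88 / (1 + 0.88)
n = 0.88 / 1.88
n = 0.4681


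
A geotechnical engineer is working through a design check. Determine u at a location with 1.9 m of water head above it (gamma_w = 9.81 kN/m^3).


Result: 18.64 kPa

Derivation:
Using u = gamma_w * h_w
u = 9.81 * 1.9
u = 18.64 kPa


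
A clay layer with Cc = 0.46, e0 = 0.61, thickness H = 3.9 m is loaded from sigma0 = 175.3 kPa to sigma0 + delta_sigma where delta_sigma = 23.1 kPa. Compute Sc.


Result: 0.0599 m

Derivation:
Using Sc = Cc * H / (1 + e0) * log10((sigma0 + delta_sigma) / sigma0)
Stress ratio = (175.3 + 23.1) / 175.3 = 1.13177
log10(1.13177) = 0.0537598
Cc * H / (1 + e0) = 0.46 * 3.9 / (1 + 0.61) = 1.11429
Sc = 1.11429 * 0.0537598
Sc = 0.0599 m


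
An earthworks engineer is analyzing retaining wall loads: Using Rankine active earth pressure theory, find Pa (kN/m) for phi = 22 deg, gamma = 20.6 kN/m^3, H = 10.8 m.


Result: 546.59 kN/m

Derivation:
Compute active earth pressure coefficient:
Ka = tan^2(45 - phi/2) = tan^2(34.0) = 0.454962
Compute active force:
Pa = 0.5 * Ka * gamma * H^2
Pa = 0.5 * 0.454962 * 20.6 * 10.8^2
Pa = 546.59 kN/m


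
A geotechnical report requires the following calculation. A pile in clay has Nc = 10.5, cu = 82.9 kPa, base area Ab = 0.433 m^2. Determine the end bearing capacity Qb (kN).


Result: 376.9 kN

Derivation:
Using Qb = Nc * cu * Ab
Qb = 10.5 * 82.9 * 0.433
Qb = 376.9 kN


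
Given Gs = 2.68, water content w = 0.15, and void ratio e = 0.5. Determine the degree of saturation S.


Result: 0.804

Derivation:
Using S = Gs * w / e
S = 2.68 * 0.15 / 0.5
S = 0.804


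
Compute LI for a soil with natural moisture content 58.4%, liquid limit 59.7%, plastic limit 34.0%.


First compute the plasticity index:
PI = LL - PL = 59.7 - 34.0 = 25.7
Then compute the liquidity index:
LI = (w - PL) / PI
LI = (58.4 - 34.0) / 25.7
LI = 0.949


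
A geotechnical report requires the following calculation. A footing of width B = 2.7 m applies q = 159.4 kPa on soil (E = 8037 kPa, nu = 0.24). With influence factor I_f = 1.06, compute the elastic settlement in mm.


Using Se = q * B * (1 - nu^2) * I_f / E
1 - nu^2 = 1 - 0.24^2 = 0.9424
Se = 159.4 * 2.7 * 0.9424 * 1.06 / 8037
Se = 0.053493 m
Convert to mm: Se = 0.053493 * 1000 = 53.493 mm


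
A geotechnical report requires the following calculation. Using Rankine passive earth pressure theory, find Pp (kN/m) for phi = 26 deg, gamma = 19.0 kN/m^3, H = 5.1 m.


Result: 632.83 kN/m

Derivation:
Compute passive earth pressure coefficient:
Kp = tan^2(45 + phi/2) = tan^2(58.0) = 2.561071
Compute passive force:
Pp = 0.5 * Kp * gamma * H^2
Pp = 0.5 * 2.561071 * 19.0 * 5.1^2
Pp = 632.83 kN/m


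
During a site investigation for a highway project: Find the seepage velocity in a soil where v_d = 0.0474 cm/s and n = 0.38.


Result: 0.12474 cm/s

Derivation:
Using v_s = v_d / n
v_s = 0.0474 / 0.38
v_s = 0.12474 cm/s


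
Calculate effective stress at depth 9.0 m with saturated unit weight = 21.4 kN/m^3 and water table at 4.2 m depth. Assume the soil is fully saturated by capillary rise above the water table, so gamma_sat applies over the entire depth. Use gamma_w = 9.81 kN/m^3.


Total stress = gamma_sat * depth
sigma = 21.4 * 9.0 = 192.6 kPa
Pore water pressure u = gamma_w * (depth - d_wt)
u = 9.81 * (9.0 - 4.2) = 47.088 kPa
Effective stress = sigma - u
sigma' = 192.6 - 47.088 = 145.51 kPa


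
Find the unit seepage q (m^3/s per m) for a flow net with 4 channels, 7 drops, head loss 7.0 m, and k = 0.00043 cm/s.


Convert k to m/s for unit consistency with H:
k = 0.00043 cm/s = 0.00043 / 100 m/s = 4.3e-06 m/s
Using q = k * H * Nf / Nd
Nf / Nd = 4 / 7 = 0.5714
q = 4.3e-06 * 7.0 * 0.5714
q = 1.72e-05 m^3/s per m


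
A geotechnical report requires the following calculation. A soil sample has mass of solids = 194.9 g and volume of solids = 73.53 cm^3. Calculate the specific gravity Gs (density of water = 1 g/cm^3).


Using Gs = m_s / (V_s * rho_w)
Since rho_w = 1 g/cm^3:
Gs = 194.9 / 73.53
Gs = 2.651


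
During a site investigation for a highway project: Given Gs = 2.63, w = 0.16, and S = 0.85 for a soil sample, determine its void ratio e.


Using the relation e = Gs * w / S
e = 2.63 * 0.16 / 0.85
e = 0.4951


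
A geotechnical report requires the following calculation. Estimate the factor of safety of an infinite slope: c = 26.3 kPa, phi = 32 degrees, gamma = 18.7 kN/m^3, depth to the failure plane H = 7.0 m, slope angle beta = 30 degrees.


Using Fs = c / (gamma*H*sin(beta)*cos(beta)) + tan(phi)/tan(beta)
Cohesion contribution = 26.3 / (18.7*7.0*sin(30)*cos(30))
Cohesion contribution = 0.463997
Friction contribution = tan(32)/tan(30) = 1.08231
Fs = 0.463997 + 1.08231
Fs = 1.546


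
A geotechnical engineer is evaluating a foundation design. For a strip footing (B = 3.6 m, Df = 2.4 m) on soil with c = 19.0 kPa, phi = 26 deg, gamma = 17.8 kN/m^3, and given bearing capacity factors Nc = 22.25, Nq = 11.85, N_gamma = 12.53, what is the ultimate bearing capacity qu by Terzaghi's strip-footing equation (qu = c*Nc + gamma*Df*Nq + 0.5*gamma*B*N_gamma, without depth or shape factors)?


Compute qu = c*Nc + gamma*Df*Nq + 0.5*gamma*B*N_gamma
Term 1: 19.0 * 22.25 = 422.75
Term 2: 17.8 * 2.4 * 11.85 = 506.232
Term 3: 0.5 * 17.8 * 3.6 * 12.53 = 401.4612
qu = 422.75 + 506.232 + 401.4612
qu = 1330.44 kPa


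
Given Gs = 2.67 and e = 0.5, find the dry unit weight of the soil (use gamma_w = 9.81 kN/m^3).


Result: 17.462 kN/m^3

Derivation:
Using gamma_d = Gs * gamma_w / (1 + e)
gamma_d = 2.67 * 9.81 / (1 + 0.5)
gamma_d = 2.67 * 9.81 / 1.5
gamma_d = 17.462 kN/m^3


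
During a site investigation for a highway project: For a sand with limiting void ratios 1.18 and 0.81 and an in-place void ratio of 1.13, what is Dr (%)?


Result: 13.51 %

Derivation:
Using Dr = (e_max - e) / (e_max - e_min) * 100
e_max - e = 1.18 - 1.13 = 0.05
e_max - e_min = 1.18 - 0.81 = 0.37
Dr = 0.05 / 0.37 * 100
Dr = 13.51 %


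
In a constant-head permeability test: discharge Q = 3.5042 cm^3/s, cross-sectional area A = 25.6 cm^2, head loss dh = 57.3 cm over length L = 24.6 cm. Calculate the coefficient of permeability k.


Result: 0.058766 cm/s

Derivation:
Compute hydraulic gradient:
i = dh / L = 57.3 / 24.6 = 2.32927
Then apply Darcy's law:
k = Q / (A * i)
k = 3.5042 / (25.6 * 2.32927)
k = 3.5042 / 59.6293
k = 0.058766 cm/s


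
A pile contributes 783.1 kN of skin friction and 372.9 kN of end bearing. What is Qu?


Result: 1156.0 kN

Derivation:
Using Qu = Qf + Qb
Qu = 783.1 + 372.9
Qu = 1156.0 kN


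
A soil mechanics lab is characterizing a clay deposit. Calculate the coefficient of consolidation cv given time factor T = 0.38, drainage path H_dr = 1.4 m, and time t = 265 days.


Result: 0.00281 m^2/day

Derivation:
Using cv = T * H_dr^2 / t
H_dr^2 = 1.4^2 = 1.96
cv = 0.38 * 1.96 / 265
cv = 0.00281 m^2/day


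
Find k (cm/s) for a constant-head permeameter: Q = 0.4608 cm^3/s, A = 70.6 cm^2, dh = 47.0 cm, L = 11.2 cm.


Result: 0.001555 cm/s

Derivation:
Compute hydraulic gradient:
i = dh / L = 47.0 / 11.2 = 4.19643
Then apply Darcy's law:
k = Q / (A * i)
k = 0.4608 / (70.6 * 4.19643)
k = 0.4608 / 296.268
k = 0.001555 cm/s


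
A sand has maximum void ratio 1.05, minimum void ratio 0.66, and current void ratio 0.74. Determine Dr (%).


Using Dr = (e_max - e) / (e_max - e_min) * 100
e_max - e = 1.05 - 0.74 = 0.31
e_max - e_min = 1.05 - 0.66 = 0.39
Dr = 0.31 / 0.39 * 100
Dr = 79.49 %


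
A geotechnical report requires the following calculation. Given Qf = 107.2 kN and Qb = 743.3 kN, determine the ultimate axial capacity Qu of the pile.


Result: 850.5 kN

Derivation:
Using Qu = Qf + Qb
Qu = 107.2 + 743.3
Qu = 850.5 kN


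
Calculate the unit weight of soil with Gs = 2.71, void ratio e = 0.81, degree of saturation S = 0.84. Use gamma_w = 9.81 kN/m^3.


Using gamma = gamma_w * (Gs + S*e) / (1 + e)
Numerator: Gs + S*e = 2.71 + 0.84*0.81 = 3.3904
Denominator: 1 + e = 1 + 0.81 = 1.81
gamma = 9.81 * 3.3904 / 1.81
gamma = 18.376 kN/m^3


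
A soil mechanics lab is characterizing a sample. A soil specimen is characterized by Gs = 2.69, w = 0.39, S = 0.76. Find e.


Using the relation e = Gs * w / S
e = 2.69 * 0.39 / 0.76
e = 1.3804


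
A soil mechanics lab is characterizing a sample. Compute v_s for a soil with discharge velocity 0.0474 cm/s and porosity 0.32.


Using v_s = v_d / n
v_s = 0.0474 / 0.32
v_s = 0.14812 cm/s


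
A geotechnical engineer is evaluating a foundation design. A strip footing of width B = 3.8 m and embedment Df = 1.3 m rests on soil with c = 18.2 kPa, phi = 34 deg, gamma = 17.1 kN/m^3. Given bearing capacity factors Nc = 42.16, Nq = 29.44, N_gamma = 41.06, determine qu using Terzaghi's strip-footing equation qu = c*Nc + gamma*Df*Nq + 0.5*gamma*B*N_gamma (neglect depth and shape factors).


Compute qu = c*Nc + gamma*Df*Nq + 0.5*gamma*B*N_gamma
Term 1: 18.2 * 42.16 = 767.312
Term 2: 17.1 * 1.3 * 29.44 = 654.4512
Term 3: 0.5 * 17.1 * 3.8 * 41.06 = 1334.0394
qu = 767.312 + 654.4512 + 1334.0394
qu = 2755.8 kPa


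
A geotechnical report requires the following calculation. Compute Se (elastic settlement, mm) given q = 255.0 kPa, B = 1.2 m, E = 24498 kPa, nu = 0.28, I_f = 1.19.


Using Se = q * B * (1 - nu^2) * I_f / E
1 - nu^2 = 1 - 0.28^2 = 0.9216
Se = 255.0 * 1.2 * 0.9216 * 1.19 / 24498
Se = 0.013699 m
Convert to mm: Se = 0.013699 * 1000 = 13.699 mm


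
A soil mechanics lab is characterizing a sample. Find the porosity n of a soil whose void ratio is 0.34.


Using the relation n = e / (1 + e)
n = 0.34 / (1 + 0.34)
n = 0.34 / 1.34
n = 0.2537


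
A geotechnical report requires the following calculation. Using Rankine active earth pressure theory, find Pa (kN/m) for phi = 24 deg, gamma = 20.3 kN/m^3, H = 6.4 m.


Compute active earth pressure coefficient:
Ka = tan^2(45 - phi/2) = tan^2(33.0) = 0.42173
Compute active force:
Pa = 0.5 * Ka * gamma * H^2
Pa = 0.5 * 0.42173 * 20.3 * 6.4^2
Pa = 175.33 kN/m


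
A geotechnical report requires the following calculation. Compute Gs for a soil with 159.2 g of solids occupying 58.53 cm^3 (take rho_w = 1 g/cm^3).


Using Gs = m_s / (V_s * rho_w)
Since rho_w = 1 g/cm^3:
Gs = 159.2 / 58.53
Gs = 2.72


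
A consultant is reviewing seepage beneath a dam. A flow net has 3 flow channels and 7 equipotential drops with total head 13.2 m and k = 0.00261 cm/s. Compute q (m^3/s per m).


Result: 0.0001477 m^3/s per m

Derivation:
Convert k to m/s for unit consistency with H:
k = 0.00261 cm/s = 0.00261 / 100 m/s = 2.61e-05 m/s
Using q = k * H * Nf / Nd
Nf / Nd = 3 / 7 = 0.4286
q = 2.61e-05 * 13.2 * 0.4286
q = 0.0001477 m^3/s per m


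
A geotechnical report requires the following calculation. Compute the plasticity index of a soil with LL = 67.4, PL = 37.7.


Using PI = LL - PL
PI = 67.4 - 37.7
PI = 29.7


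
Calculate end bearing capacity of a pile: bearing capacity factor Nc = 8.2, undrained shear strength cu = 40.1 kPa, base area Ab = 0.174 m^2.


Result: 57.21 kN

Derivation:
Using Qb = Nc * cu * Ab
Qb = 8.2 * 40.1 * 0.174
Qb = 57.21 kN


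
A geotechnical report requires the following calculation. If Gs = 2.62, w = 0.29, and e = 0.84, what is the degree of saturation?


Result: 0.9045

Derivation:
Using S = Gs * w / e
S = 2.62 * 0.29 / 0.84
S = 0.9045


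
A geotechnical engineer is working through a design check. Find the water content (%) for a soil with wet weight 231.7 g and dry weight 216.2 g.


Result: 7.17 %

Derivation:
Using w = (m_wet - m_dry) / m_dry * 100
m_wet - m_dry = 231.7 - 216.2 = 15.5 g
w = 15.5 / 216.2 * 100
w = 7.17 %


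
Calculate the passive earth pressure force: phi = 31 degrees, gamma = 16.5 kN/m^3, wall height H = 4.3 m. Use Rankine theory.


Compute passive earth pressure coefficient:
Kp = tan^2(45 + phi/2) = tan^2(60.5) = 3.124035
Compute passive force:
Pp = 0.5 * Kp * gamma * H^2
Pp = 0.5 * 3.124035 * 16.5 * 4.3^2
Pp = 476.55 kN/m


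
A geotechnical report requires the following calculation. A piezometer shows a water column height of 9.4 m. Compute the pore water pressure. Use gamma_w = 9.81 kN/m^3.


Result: 92.21 kPa

Derivation:
Using u = gamma_w * h_w
u = 9.81 * 9.4
u = 92.21 kPa


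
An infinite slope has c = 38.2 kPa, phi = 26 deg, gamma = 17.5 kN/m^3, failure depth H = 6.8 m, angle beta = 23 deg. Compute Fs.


Using Fs = c / (gamma*H*sin(beta)*cos(beta)) + tan(phi)/tan(beta)
Cohesion contribution = 38.2 / (17.5*6.8*sin(23)*cos(23))
Cohesion contribution = 0.892508
Friction contribution = tan(26)/tan(23) = 1.14903
Fs = 0.892508 + 1.14903
Fs = 2.042


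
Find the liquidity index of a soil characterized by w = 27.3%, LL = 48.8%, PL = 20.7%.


First compute the plasticity index:
PI = LL - PL = 48.8 - 20.7 = 28.1
Then compute the liquidity index:
LI = (w - PL) / PI
LI = (27.3 - 20.7) / 28.1
LI = 0.235


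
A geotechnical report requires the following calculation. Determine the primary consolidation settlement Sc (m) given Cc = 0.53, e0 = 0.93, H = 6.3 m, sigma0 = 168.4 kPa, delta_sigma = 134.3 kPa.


Using Sc = Cc * H / (1 + e0) * log10((sigma0 + delta_sigma) / sigma0)
Stress ratio = (168.4 + 134.3) / 168.4 = 1.79751
log10(1.79751) = 0.25467
Cc * H / (1 + e0) = 0.53 * 6.3 / (1 + 0.93) = 1.73005
Sc = 1.73005 * 0.25467
Sc = 0.4406 m


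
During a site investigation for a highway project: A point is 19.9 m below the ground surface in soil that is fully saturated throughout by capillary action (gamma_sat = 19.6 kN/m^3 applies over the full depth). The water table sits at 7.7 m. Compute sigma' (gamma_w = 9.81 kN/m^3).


Total stress = gamma_sat * depth
sigma = 19.6 * 19.9 = 390.04 kPa
Pore water pressure u = gamma_w * (depth - d_wt)
u = 9.81 * (19.9 - 7.7) = 119.682 kPa
Effective stress = sigma - u
sigma' = 390.04 - 119.682 = 270.36 kPa


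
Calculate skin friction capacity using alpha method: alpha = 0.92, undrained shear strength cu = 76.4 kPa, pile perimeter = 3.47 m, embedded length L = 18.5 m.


Using Qs = alpha * cu * perimeter * L
Qs = 0.92 * 76.4 * 3.47 * 18.5
Qs = 4512.14 kN


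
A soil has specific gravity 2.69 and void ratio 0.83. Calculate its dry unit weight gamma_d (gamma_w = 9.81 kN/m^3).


Using gamma_d = Gs * gamma_w / (1 + e)
gamma_d = 2.69 * 9.81 / (1 + 0.83)
gamma_d = 2.69 * 9.81 / 1.83
gamma_d = 14.42 kN/m^3


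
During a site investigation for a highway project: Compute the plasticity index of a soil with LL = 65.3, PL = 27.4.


Using PI = LL - PL
PI = 65.3 - 27.4
PI = 37.9


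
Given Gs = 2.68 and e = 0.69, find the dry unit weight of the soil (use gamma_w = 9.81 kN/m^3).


Using gamma_d = Gs * gamma_w / (1 + e)
gamma_d = 2.68 * 9.81 / (1 + 0.69)
gamma_d = 2.68 * 9.81 / 1.69
gamma_d = 15.557 kN/m^3


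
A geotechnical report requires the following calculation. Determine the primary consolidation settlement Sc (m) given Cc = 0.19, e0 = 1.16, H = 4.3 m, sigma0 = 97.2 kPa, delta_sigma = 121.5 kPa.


Result: 0.1332 m

Derivation:
Using Sc = Cc * H / (1 + e0) * log10((sigma0 + delta_sigma) / sigma0)
Stress ratio = (97.2 + 121.5) / 97.2 = 2.25
log10(2.25) = 0.352183
Cc * H / (1 + e0) = 0.19 * 4.3 / (1 + 1.16) = 0.378241
Sc = 0.378241 * 0.352183
Sc = 0.1332 m


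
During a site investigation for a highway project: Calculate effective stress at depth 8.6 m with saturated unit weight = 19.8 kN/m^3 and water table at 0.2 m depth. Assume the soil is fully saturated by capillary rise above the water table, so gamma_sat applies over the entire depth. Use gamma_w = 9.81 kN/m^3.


Total stress = gamma_sat * depth
sigma = 19.8 * 8.6 = 170.28 kPa
Pore water pressure u = gamma_w * (depth - d_wt)
u = 9.81 * (8.6 - 0.2) = 82.404 kPa
Effective stress = sigma - u
sigma' = 170.28 - 82.404 = 87.88 kPa


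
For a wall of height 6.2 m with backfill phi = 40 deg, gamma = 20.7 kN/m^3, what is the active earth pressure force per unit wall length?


Compute active earth pressure coefficient:
Ka = tan^2(45 - phi/2) = tan^2(25.0) = 0.217443
Compute active force:
Pa = 0.5 * Ka * gamma * H^2
Pa = 0.5 * 0.217443 * 20.7 * 6.2^2
Pa = 86.51 kN/m


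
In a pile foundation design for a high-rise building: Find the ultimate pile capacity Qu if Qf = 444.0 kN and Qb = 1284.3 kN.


Using Qu = Qf + Qb
Qu = 444.0 + 1284.3
Qu = 1728.3 kN


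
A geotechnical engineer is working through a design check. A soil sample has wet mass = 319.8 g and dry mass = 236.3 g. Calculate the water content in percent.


Using w = (m_wet - m_dry) / m_dry * 100
m_wet - m_dry = 319.8 - 236.3 = 83.5 g
w = 83.5 / 236.3 * 100
w = 35.34 %


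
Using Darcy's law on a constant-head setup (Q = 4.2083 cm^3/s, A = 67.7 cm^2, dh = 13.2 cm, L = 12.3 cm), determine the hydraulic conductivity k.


Result: 0.057923 cm/s

Derivation:
Compute hydraulic gradient:
i = dh / L = 13.2 / 12.3 = 1.07317
Then apply Darcy's law:
k = Q / (A * i)
k = 4.2083 / (67.7 * 1.07317)
k = 4.2083 / 72.6537
k = 0.057923 cm/s


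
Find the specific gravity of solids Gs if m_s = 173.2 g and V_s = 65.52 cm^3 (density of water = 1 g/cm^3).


Using Gs = m_s / (V_s * rho_w)
Since rho_w = 1 g/cm^3:
Gs = 173.2 / 65.52
Gs = 2.643


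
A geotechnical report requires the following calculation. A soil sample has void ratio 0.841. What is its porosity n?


Using the relation n = e / (1 + e)
n = 0.841 / (1 + 0.841)
n = 0.841 / 1.841
n = 0.4568


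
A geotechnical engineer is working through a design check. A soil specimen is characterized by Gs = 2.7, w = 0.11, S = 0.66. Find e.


Using the relation e = Gs * w / S
e = 2.7 * 0.11 / 0.66
e = 0.45


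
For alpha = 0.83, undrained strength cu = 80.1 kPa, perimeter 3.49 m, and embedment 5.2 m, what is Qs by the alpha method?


Using Qs = alpha * cu * perimeter * L
Qs = 0.83 * 80.1 * 3.49 * 5.2
Qs = 1206.53 kN


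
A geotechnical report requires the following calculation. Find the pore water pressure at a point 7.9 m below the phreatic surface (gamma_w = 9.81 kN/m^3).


Using u = gamma_w * h_w
u = 9.81 * 7.9
u = 77.5 kPa


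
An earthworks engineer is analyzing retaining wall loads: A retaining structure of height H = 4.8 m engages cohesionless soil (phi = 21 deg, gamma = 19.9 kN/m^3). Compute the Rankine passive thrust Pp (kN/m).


Compute passive earth pressure coefficient:
Kp = tan^2(45 + phi/2) = tan^2(55.5) = 2.117051
Compute passive force:
Pp = 0.5 * Kp * gamma * H^2
Pp = 0.5 * 2.117051 * 19.9 * 4.8^2
Pp = 485.33 kN/m


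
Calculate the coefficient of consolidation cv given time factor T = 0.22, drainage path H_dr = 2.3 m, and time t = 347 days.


Using cv = T * H_dr^2 / t
H_dr^2 = 2.3^2 = 5.29
cv = 0.22 * 5.29 / 347
cv = 0.00335 m^2/day


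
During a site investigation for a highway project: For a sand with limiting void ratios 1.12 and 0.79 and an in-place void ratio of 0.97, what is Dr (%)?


Using Dr = (e_max - e) / (e_max - e_min) * 100
e_max - e = 1.12 - 0.97 = 0.15
e_max - e_min = 1.12 - 0.79 = 0.33
Dr = 0.15 / 0.33 * 100
Dr = 45.45 %


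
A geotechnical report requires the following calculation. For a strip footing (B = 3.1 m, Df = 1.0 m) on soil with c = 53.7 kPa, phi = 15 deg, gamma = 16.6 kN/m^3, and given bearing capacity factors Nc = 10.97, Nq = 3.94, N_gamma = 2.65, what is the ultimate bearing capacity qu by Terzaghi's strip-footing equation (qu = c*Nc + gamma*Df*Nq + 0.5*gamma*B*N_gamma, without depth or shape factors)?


Result: 722.68 kPa

Derivation:
Compute qu = c*Nc + gamma*Df*Nq + 0.5*gamma*B*N_gamma
Term 1: 53.7 * 10.97 = 589.089
Term 2: 16.6 * 1.0 * 3.94 = 65.404
Term 3: 0.5 * 16.6 * 3.1 * 2.65 = 68.1845
qu = 589.089 + 65.404 + 68.1845
qu = 722.68 kPa


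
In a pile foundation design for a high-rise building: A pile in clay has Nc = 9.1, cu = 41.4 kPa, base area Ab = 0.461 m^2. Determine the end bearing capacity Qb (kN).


Using Qb = Nc * cu * Ab
Qb = 9.1 * 41.4 * 0.461
Qb = 173.68 kN


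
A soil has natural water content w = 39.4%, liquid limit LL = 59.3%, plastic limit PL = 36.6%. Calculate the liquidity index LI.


First compute the plasticity index:
PI = LL - PL = 59.3 - 36.6 = 22.7
Then compute the liquidity index:
LI = (w - PL) / PI
LI = (39.4 - 36.6) / 22.7
LI = 0.123


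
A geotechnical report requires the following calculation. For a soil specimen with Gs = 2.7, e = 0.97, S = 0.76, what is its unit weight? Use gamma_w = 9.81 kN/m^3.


Using gamma = gamma_w * (Gs + S*e) / (1 + e)
Numerator: Gs + S*e = 2.7 + 0.76*0.97 = 3.4372
Denominator: 1 + e = 1 + 0.97 = 1.97
gamma = 9.81 * 3.4372 / 1.97
gamma = 17.116 kN/m^3


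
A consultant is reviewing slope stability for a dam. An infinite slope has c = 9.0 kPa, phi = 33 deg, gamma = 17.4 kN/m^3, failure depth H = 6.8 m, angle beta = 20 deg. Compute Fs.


Result: 2.021

Derivation:
Using Fs = c / (gamma*H*sin(beta)*cos(beta)) + tan(phi)/tan(beta)
Cohesion contribution = 9.0 / (17.4*6.8*sin(20)*cos(20))
Cohesion contribution = 0.236672
Friction contribution = tan(33)/tan(20) = 1.78423
Fs = 0.236672 + 1.78423
Fs = 2.021


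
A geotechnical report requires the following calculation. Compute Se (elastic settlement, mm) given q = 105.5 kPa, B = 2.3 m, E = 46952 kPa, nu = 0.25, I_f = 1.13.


Result: 5.475 mm

Derivation:
Using Se = q * B * (1 - nu^2) * I_f / E
1 - nu^2 = 1 - 0.25^2 = 0.9375
Se = 105.5 * 2.3 * 0.9375 * 1.13 / 46952
Se = 0.005475 m
Convert to mm: Se = 0.005475 * 1000 = 5.475 mm


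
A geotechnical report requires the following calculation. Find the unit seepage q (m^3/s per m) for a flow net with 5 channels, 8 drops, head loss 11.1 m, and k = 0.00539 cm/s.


Convert k to m/s for unit consistency with H:
k = 0.00539 cm/s = 0.00539 / 100 m/s = 5.39e-05 m/s
Using q = k * H * Nf / Nd
Nf / Nd = 5 / 8 = 0.625
q = 5.39e-05 * 11.1 * 0.625
q = 0.0003739 m^3/s per m


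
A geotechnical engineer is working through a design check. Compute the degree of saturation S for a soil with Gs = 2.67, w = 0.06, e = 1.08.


Using S = Gs * w / e
S = 2.67 * 0.06 / 1.08
S = 0.1483


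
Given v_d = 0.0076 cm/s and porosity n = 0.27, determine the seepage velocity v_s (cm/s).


Using v_s = v_d / n
v_s = 0.0076 / 0.27
v_s = 0.02815 cm/s


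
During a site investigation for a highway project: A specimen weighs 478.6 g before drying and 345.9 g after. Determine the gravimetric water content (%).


Using w = (m_wet - m_dry) / m_dry * 100
m_wet - m_dry = 478.6 - 345.9 = 132.7 g
w = 132.7 / 345.9 * 100
w = 38.36 %


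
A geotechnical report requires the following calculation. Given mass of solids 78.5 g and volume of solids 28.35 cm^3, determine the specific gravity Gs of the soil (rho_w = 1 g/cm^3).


Result: 2.769

Derivation:
Using Gs = m_s / (V_s * rho_w)
Since rho_w = 1 g/cm^3:
Gs = 78.5 / 28.35
Gs = 2.769


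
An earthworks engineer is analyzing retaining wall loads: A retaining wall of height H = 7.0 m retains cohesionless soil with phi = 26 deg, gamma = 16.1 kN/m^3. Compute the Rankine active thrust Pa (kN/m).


Result: 154.02 kN/m

Derivation:
Compute active earth pressure coefficient:
Ka = tan^2(45 - phi/2) = tan^2(32.0) = 0.390462
Compute active force:
Pa = 0.5 * Ka * gamma * H^2
Pa = 0.5 * 0.390462 * 16.1 * 7.0^2
Pa = 154.02 kN/m


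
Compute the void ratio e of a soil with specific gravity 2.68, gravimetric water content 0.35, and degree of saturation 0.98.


Result: 0.9571

Derivation:
Using the relation e = Gs * w / S
e = 2.68 * 0.35 / 0.98
e = 0.9571


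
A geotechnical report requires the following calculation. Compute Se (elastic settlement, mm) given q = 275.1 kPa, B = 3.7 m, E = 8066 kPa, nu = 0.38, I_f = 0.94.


Using Se = q * B * (1 - nu^2) * I_f / E
1 - nu^2 = 1 - 0.38^2 = 0.8556
Se = 275.1 * 3.7 * 0.8556 * 0.94 / 8066
Se = 0.101492 m
Convert to mm: Se = 0.101492 * 1000 = 101.492 mm


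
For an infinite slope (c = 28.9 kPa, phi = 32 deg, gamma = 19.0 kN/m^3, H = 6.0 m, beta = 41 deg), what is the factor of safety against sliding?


Result: 1.231

Derivation:
Using Fs = c / (gamma*H*sin(beta)*cos(beta)) + tan(phi)/tan(beta)
Cohesion contribution = 28.9 / (19.0*6.0*sin(41)*cos(41))
Cohesion contribution = 0.512
Friction contribution = tan(32)/tan(41) = 0.71883
Fs = 0.512 + 0.71883
Fs = 1.231


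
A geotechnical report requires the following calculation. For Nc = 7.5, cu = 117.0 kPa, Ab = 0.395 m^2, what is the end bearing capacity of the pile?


Result: 346.61 kN

Derivation:
Using Qb = Nc * cu * Ab
Qb = 7.5 * 117.0 * 0.395
Qb = 346.61 kN


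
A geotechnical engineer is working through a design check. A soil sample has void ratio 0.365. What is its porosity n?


Using the relation n = e / (1 + e)
n = 0.365 / (1 + 0.365)
n = 0.365 / 1.365
n = 0.2674


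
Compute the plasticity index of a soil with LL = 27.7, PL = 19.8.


Using PI = LL - PL
PI = 27.7 - 19.8
PI = 7.9


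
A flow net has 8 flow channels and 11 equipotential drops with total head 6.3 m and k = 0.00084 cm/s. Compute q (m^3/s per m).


Convert k to m/s for unit consistency with H:
k = 0.00084 cm/s = 0.00084 / 100 m/s = 8.4e-06 m/s
Using q = k * H * Nf / Nd
Nf / Nd = 8 / 11 = 0.7273
q = 8.4e-06 * 6.3 * 0.7273
q = 3.849e-05 m^3/s per m


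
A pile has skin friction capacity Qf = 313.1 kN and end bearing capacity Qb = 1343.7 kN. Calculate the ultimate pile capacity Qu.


Using Qu = Qf + Qb
Qu = 313.1 + 1343.7
Qu = 1656.8 kN


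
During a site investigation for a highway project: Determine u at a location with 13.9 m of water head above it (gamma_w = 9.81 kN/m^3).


Result: 136.36 kPa

Derivation:
Using u = gamma_w * h_w
u = 9.81 * 13.9
u = 136.36 kPa


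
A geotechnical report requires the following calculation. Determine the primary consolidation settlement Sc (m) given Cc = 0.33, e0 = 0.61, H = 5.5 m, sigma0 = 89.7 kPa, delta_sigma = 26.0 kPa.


Result: 0.1246 m

Derivation:
Using Sc = Cc * H / (1 + e0) * log10((sigma0 + delta_sigma) / sigma0)
Stress ratio = (89.7 + 26.0) / 89.7 = 1.28986
log10(1.28986) = 0.110541
Cc * H / (1 + e0) = 0.33 * 5.5 / (1 + 0.61) = 1.12733
Sc = 1.12733 * 0.110541
Sc = 0.1246 m


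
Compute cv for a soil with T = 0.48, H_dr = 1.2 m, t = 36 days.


Using cv = T * H_dr^2 / t
H_dr^2 = 1.2^2 = 1.44
cv = 0.48 * 1.44 / 36
cv = 0.0192 m^2/day


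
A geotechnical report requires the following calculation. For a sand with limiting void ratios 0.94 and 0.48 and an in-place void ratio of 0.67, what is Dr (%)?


Using Dr = (e_max - e) / (e_max - e_min) * 100
e_max - e = 0.94 - 0.67 = 0.27
e_max - e_min = 0.94 - 0.48 = 0.46
Dr = 0.27 / 0.46 * 100
Dr = 58.7 %


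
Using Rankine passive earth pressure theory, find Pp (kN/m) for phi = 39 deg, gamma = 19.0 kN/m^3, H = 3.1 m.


Result: 401.29 kN/m

Derivation:
Compute passive earth pressure coefficient:
Kp = tan^2(45 + phi/2) = tan^2(64.5) = 4.395495
Compute passive force:
Pp = 0.5 * Kp * gamma * H^2
Pp = 0.5 * 4.395495 * 19.0 * 3.1^2
Pp = 401.29 kN/m


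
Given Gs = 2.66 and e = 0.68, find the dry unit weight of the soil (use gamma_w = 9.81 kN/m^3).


Result: 15.533 kN/m^3

Derivation:
Using gamma_d = Gs * gamma_w / (1 + e)
gamma_d = 2.66 * 9.81 / (1 + 0.68)
gamma_d = 2.66 * 9.81 / 1.68
gamma_d = 15.533 kN/m^3


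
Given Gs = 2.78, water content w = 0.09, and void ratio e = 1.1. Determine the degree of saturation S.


Using S = Gs * w / e
S = 2.78 * 0.09 / 1.1
S = 0.2275


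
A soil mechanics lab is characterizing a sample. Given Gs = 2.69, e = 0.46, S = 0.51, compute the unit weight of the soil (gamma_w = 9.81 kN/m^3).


Using gamma = gamma_w * (Gs + S*e) / (1 + e)
Numerator: Gs + S*e = 2.69 + 0.51*0.46 = 2.9246
Denominator: 1 + e = 1 + 0.46 = 1.46
gamma = 9.81 * 2.9246 / 1.46
gamma = 19.651 kN/m^3


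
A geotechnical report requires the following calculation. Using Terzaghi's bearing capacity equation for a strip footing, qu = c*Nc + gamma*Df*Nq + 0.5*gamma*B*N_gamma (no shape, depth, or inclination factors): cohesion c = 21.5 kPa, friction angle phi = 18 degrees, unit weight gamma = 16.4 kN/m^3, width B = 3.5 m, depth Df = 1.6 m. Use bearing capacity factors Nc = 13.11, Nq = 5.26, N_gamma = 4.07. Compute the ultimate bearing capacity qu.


Compute qu = c*Nc + gamma*Df*Nq + 0.5*gamma*B*N_gamma
Term 1: 21.5 * 13.11 = 281.865
Term 2: 16.4 * 1.6 * 5.26 = 138.0224
Term 3: 0.5 * 16.4 * 3.5 * 4.07 = 116.809
qu = 281.865 + 138.0224 + 116.809
qu = 536.7 kPa


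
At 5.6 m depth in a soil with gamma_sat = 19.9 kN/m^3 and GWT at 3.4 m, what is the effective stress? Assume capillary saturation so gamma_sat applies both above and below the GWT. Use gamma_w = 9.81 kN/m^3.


Total stress = gamma_sat * depth
sigma = 19.9 * 5.6 = 111.44 kPa
Pore water pressure u = gamma_w * (depth - d_wt)
u = 9.81 * (5.6 - 3.4) = 21.582 kPa
Effective stress = sigma - u
sigma' = 111.44 - 21.582 = 89.86 kPa


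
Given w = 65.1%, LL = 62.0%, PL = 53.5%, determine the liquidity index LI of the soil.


Result: 1.365

Derivation:
First compute the plasticity index:
PI = LL - PL = 62.0 - 53.5 = 8.5
Then compute the liquidity index:
LI = (w - PL) / PI
LI = (65.1 - 53.5) / 8.5
LI = 1.365


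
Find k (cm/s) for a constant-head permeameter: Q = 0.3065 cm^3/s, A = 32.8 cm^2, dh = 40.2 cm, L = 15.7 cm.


Result: 0.003649 cm/s

Derivation:
Compute hydraulic gradient:
i = dh / L = 40.2 / 15.7 = 2.56051
Then apply Darcy's law:
k = Q / (A * i)
k = 0.3065 / (32.8 * 2.56051)
k = 0.3065 / 83.9847
k = 0.003649 cm/s


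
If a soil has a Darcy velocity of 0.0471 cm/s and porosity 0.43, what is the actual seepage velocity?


Using v_s = v_d / n
v_s = 0.0471 / 0.43
v_s = 0.10953 cm/s


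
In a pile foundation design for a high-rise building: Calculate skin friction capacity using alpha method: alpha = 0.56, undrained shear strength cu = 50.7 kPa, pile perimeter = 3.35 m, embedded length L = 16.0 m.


Result: 1521.81 kN

Derivation:
Using Qs = alpha * cu * perimeter * L
Qs = 0.56 * 50.7 * 3.35 * 16.0
Qs = 1521.81 kN


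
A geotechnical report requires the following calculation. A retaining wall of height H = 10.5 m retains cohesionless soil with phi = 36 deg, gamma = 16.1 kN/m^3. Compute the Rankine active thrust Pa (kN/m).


Compute active earth pressure coefficient:
Ka = tan^2(45 - phi/2) = tan^2(27.0) = 0.259616
Compute active force:
Pa = 0.5 * Ka * gamma * H^2
Pa = 0.5 * 0.259616 * 16.1 * 10.5^2
Pa = 230.41 kN/m


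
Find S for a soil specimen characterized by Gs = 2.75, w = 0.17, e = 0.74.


Using S = Gs * w / e
S = 2.75 * 0.17 / 0.74
S = 0.6318


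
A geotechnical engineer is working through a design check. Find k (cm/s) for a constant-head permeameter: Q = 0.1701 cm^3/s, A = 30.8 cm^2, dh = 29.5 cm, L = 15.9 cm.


Compute hydraulic gradient:
i = dh / L = 29.5 / 15.9 = 1.85535
Then apply Darcy's law:
k = Q / (A * i)
k = 0.1701 / (30.8 * 1.85535)
k = 0.1701 / 57.1447
k = 0.002977 cm/s


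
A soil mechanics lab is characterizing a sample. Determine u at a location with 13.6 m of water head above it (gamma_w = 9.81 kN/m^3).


Using u = gamma_w * h_w
u = 9.81 * 13.6
u = 133.42 kPa
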